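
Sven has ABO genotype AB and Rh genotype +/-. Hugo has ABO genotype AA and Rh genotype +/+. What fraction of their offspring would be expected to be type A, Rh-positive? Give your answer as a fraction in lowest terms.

ABO cross AB × AA → offspring phenotypes: 1/2 A, 1/2 AB.
Rh cross +/- × +/+ → 1 Rh+.
Independent loci: P(type A, Rh-positive) = 1/2 × 1 = 1/2.

1/2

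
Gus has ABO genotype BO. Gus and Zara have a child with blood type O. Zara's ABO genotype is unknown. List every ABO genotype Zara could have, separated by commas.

AO, BO, OO

For each candidate genotype of Zara, check whether crossing it with BO can produce every observed child phenotype.
  AA → possible child types {A, AB} ✗
  AB → possible child types {A, B, AB} ✗
  AO → possible child types {O, A, B, AB} ✓
  BB → possible child types {B} ✗
  BO → possible child types {O, B} ✓
  OO → possible child types {O, B} ✓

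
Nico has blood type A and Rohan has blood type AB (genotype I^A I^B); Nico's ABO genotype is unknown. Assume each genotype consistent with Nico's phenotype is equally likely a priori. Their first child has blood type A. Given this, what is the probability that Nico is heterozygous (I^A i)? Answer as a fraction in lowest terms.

Possible genotypes: Nico ∈ {I^A I^A, I^A i}; Rohan ∈ {I^A I^B}.
Weight each parental genotype pair by prior × P(type-A child):
  I^A I^A × I^A I^B: posterior weight 1/2.
  I^A i × I^A I^B: posterior weight 1/2.
Sum the posterior weight over pairs where Nico is I^A i: 1/2.

1/2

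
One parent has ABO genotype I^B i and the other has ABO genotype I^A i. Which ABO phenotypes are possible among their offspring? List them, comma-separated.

Gametes from I^B i × I^A i give offspring ABO genotypes I^A I^B, I^A i, I^B i, i i, i.e. phenotypes O, A, B, AB.

O, A, B, AB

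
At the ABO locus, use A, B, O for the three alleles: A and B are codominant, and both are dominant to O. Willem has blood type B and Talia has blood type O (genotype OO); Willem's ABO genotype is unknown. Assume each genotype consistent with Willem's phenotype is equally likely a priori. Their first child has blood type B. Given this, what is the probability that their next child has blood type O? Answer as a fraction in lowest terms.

1/6

Possible genotypes: Willem ∈ {BB, BO}; Talia ∈ {OO}.
Weight each parental genotype pair by prior × P(type-B child):
  BB × OO: posterior weight 2/3; P(next child type O) = 0.
  BO × OO: posterior weight 1/3; P(next child type O) = 1/2.
Weighted sum = 1/6.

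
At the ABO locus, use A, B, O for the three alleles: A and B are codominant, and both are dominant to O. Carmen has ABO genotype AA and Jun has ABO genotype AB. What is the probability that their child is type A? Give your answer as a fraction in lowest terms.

ABO cross AA × AB → offspring phenotypes: 1/2 A, 1/2 AB.
So P(type A) = 1/2.

1/2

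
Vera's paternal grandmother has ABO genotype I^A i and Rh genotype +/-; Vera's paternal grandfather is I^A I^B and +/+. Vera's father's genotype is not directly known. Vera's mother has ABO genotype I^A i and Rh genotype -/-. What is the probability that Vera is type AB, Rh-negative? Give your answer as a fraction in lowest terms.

1/32

Vera's father's ABO genotype from I^A i × I^A I^B: 1/4 I^A I^A, 1/4 I^A I^B, 1/4 I^A i, 1/4 I^B i.
Crossing each possibility with the mother I^A i and summing P(type AB): 1/4·0 + 1/4·1/4 + 1/4·0 + 1/4·1/4 = 1/8.
Similarly for Rh via the father's Rh distribution: P(Rh-) = 1/4.
Independent loci: 1/8 × 1/4 = 1/32.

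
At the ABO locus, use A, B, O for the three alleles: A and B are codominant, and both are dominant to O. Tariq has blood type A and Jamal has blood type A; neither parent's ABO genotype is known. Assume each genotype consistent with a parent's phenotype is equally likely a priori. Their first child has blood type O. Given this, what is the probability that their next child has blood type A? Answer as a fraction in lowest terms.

3/4

Possible genotypes: Tariq ∈ {AA, AO}; Jamal ∈ {AA, AO}.
Weight each parental genotype pair by prior × P(type-O child):
  AO × AO: posterior weight 1; P(next child type A) = 3/4.
Weighted sum = 3/4.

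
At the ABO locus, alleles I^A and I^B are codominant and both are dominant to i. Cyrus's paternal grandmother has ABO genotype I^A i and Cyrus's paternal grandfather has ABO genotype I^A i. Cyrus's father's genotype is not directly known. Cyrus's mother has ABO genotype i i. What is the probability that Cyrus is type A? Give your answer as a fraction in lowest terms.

Cyrus's father's ABO genotype from I^A i × I^A i: 1/4 I^A I^A, 1/2 I^A i, 1/4 i i.
Crossing each possibility with the mother i i and summing P(type A): 1/4·1 + 1/2·1/2 + 1/4·0 = 1/2.

1/2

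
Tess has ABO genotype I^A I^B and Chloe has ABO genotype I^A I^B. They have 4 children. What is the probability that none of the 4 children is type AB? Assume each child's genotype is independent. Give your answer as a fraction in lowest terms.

ABO cross I^A I^B × I^A I^B → 1/4 A, 1/4 B, 1/2 AB.
So P(type AB) = 1/2 per child.
P(not type AB) = 1/2 for one child; (1/2)^4 = 1/16.

1/16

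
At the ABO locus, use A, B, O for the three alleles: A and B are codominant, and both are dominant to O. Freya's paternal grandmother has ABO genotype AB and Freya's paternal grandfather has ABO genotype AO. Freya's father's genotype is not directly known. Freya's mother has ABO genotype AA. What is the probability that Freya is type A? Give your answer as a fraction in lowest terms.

3/4

Freya's father's ABO genotype from AB × AO: 1/4 AA, 1/4 AB, 1/4 AO, 1/4 BO.
Crossing each possibility with the mother AA and summing P(type A): 1/4·1 + 1/4·1/2 + 1/4·1 + 1/4·1/2 = 3/4.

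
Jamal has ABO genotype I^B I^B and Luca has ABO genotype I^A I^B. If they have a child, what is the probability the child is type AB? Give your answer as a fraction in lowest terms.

ABO cross I^B I^B × I^A I^B → offspring phenotypes: 1/2 B, 1/2 AB.
So P(type AB) = 1/2.

1/2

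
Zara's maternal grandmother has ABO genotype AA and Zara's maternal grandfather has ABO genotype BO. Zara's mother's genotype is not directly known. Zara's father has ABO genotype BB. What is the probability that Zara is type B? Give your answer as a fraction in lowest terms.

Zara's mother's ABO genotype from AA × BO: 1/2 AB, 1/2 AO.
Crossing each possibility with the father BB and summing P(type B): 1/2·1/2 + 1/2·1/2 = 1/2.

1/2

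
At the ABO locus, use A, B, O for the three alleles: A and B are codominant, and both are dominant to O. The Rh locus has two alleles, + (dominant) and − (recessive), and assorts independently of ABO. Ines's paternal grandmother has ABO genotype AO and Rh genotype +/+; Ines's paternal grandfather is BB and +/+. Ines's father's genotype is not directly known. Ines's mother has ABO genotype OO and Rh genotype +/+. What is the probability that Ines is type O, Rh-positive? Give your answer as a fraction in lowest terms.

Ines's father's ABO genotype from AO × BB: 1/2 AB, 1/2 BO.
Crossing each possibility with the mother OO and summing P(type O): 1/2·0 + 1/2·1/2 = 1/4.
Similarly for Rh via the father's Rh distribution: P(Rh+) = 1.
Independent loci: 1/4 × 1 = 1/4.

1/4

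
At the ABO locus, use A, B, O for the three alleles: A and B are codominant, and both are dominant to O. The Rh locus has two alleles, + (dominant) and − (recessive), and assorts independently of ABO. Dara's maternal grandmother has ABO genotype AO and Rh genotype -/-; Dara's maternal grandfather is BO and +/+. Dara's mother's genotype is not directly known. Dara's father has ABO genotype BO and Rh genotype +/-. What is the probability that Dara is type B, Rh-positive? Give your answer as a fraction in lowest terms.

3/8

Dara's mother's ABO genotype from AO × BO: 1/4 AB, 1/4 AO, 1/4 BO, 1/4 OO.
Crossing each possibility with the father BO and summing P(type B): 1/4·1/2 + 1/4·1/4 + 1/4·3/4 + 1/4·1/2 = 1/2.
Similarly for Rh via the mother's Rh distribution: P(Rh+) = 3/4.
Independent loci: 1/2 × 3/4 = 3/8.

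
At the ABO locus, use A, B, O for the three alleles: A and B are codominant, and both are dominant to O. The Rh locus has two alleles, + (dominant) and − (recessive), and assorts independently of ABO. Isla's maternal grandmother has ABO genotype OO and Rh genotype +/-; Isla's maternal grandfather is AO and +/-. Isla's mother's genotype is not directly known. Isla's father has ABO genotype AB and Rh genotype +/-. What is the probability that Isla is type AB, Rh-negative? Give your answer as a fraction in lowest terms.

1/32

Isla's mother's ABO genotype from OO × AO: 1/2 AO, 1/2 OO.
Crossing each possibility with the father AB and summing P(type AB): 1/2·1/4 + 1/2·0 = 1/8.
Similarly for Rh via the mother's Rh distribution: P(Rh-) = 1/4.
Independent loci: 1/8 × 1/4 = 1/32.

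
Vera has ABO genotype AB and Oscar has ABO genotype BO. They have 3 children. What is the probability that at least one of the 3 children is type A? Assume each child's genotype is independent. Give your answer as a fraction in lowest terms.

ABO cross AB × BO → 1/4 A, 1/2 B, 1/4 AB.
So P(type A) = 1/4 per child.
P(none) = (3/4)^3 = 27/64; P(at least one) = 1 − 27/64 = 37/64.

37/64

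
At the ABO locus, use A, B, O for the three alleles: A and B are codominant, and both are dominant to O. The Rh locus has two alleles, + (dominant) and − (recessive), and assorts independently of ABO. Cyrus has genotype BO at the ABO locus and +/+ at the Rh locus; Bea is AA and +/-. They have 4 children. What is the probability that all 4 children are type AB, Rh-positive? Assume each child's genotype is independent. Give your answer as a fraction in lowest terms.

ABO cross BO × AA → 1/2 A, 1/2 AB.
Rh cross +/+ × +/- → 1 Rh+; so P(type AB, Rh-positive) = 1/2 × 1 = 1/2 per child.
All 4 independent: (1/2)^4 = 1/16.

1/16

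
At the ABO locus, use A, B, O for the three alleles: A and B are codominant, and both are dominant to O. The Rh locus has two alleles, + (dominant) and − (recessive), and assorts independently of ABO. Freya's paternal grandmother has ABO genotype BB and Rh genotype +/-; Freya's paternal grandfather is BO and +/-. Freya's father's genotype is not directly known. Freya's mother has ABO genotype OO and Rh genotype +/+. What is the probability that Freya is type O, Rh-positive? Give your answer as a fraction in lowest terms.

1/4

Freya's father's ABO genotype from BB × BO: 1/2 BB, 1/2 BO.
Crossing each possibility with the mother OO and summing P(type O): 1/2·0 + 1/2·1/2 = 1/4.
Similarly for Rh via the father's Rh distribution: P(Rh+) = 1.
Independent loci: 1/4 × 1 = 1/4.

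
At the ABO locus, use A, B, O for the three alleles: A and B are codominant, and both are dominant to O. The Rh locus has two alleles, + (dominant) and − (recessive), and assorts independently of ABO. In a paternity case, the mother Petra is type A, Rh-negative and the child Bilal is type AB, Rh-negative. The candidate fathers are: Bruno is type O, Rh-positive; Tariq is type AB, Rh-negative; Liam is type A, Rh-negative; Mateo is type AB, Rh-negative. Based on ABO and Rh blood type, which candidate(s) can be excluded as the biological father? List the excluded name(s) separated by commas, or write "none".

Bruno, Liam

A candidate is excluded only if no genotype consistent with his phenotype could produce a type AB, Rh-negative child with a type A, Rh-negative mother.
Bruno (type O, Rh+): no genotype consistent with that phenotype can produce a type-AB Rh- child with a type-A mother.
Liam (type A, Rh-): no genotype consistent with that phenotype can produce a type-AB Rh- child with a type-A mother.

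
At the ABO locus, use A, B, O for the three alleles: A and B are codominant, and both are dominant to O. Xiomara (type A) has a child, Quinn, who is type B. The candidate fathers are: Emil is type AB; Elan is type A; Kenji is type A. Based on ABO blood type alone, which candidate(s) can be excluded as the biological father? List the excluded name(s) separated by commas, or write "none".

Elan, Kenji

A candidate is excluded only if no genotype consistent with his phenotype could produce a type B child with a type A mother.
Elan (type A): no genotype consistent with that phenotype can produce a type-B child with a type-A mother.
Kenji (type A): no genotype consistent with that phenotype can produce a type-B child with a type-A mother.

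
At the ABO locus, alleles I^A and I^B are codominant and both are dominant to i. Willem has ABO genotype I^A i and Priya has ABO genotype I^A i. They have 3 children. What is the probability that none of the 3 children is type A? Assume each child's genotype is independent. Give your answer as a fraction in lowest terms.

1/64

ABO cross I^A i × I^A i → 1/4 O, 3/4 A.
So P(type A) = 3/4 per child.
P(not type A) = 1/4 for one child; (1/4)^3 = 1/64.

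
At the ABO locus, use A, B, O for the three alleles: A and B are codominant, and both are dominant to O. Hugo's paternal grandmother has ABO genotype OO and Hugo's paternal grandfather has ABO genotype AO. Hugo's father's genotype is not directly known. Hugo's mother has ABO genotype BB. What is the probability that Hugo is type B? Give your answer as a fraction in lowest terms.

Hugo's father's ABO genotype from OO × AO: 1/2 AO, 1/2 OO.
Crossing each possibility with the mother BB and summing P(type B): 1/2·1/2 + 1/2·1 = 3/4.

3/4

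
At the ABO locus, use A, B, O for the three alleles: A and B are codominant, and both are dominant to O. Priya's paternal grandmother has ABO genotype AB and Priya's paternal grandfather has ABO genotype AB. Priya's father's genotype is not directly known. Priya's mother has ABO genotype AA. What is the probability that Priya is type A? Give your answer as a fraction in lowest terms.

1/2

Priya's father's ABO genotype from AB × AB: 1/4 AA, 1/2 AB, 1/4 BB.
Crossing each possibility with the mother AA and summing P(type A): 1/4·1 + 1/2·1/2 + 1/4·0 = 1/2.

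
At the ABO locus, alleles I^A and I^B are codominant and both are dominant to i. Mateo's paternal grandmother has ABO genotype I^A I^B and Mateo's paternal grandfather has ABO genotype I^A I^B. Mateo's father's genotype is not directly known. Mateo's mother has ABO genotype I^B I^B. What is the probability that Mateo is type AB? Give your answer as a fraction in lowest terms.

1/2

Mateo's father's ABO genotype from I^A I^B × I^A I^B: 1/4 I^A I^A, 1/2 I^A I^B, 1/4 I^B I^B.
Crossing each possibility with the mother I^B I^B and summing P(type AB): 1/4·1 + 1/2·1/2 + 1/4·0 = 1/2.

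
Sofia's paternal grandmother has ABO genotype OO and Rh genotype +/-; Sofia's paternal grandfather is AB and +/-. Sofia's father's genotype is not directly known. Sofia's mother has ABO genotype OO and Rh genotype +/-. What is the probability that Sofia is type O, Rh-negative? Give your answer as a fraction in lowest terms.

1/8

Sofia's father's ABO genotype from OO × AB: 1/2 AO, 1/2 BO.
Crossing each possibility with the mother OO and summing P(type O): 1/2·1/2 + 1/2·1/2 = 1/2.
Similarly for Rh via the father's Rh distribution: P(Rh-) = 1/4.
Independent loci: 1/2 × 1/4 = 1/8.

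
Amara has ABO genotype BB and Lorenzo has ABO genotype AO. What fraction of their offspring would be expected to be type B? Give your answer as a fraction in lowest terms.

ABO cross BB × AO → offspring phenotypes: 1/2 B, 1/2 AB.
So P(type B) = 1/2.

1/2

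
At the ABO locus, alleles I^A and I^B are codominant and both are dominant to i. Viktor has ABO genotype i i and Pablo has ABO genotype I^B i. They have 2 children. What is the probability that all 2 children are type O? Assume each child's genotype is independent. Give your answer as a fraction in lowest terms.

ABO cross i i × I^B i → 1/2 O, 1/2 B.
So P(type O) = 1/2 per child.
All 2 independent: (1/2)^2 = 1/4.

1/4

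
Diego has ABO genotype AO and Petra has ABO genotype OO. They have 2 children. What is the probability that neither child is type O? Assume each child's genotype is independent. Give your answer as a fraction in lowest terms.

ABO cross AO × OO → 1/2 O, 1/2 A.
So P(type O) = 1/2 per child.
P(not type O) = 1/2 for one child; (1/2)^2 = 1/4.

1/4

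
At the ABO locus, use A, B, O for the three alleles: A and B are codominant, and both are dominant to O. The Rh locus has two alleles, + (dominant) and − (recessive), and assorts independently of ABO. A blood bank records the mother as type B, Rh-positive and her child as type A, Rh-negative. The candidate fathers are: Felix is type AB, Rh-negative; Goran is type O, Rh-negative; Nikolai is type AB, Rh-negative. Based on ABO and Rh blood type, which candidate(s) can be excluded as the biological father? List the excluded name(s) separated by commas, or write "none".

Goran

A candidate is excluded only if no genotype consistent with his phenotype could produce a type A, Rh-negative child with a type B, Rh-positive mother.
Goran (type O, Rh-): no genotype consistent with that phenotype can produce a type-A Rh- child with a type-B mother.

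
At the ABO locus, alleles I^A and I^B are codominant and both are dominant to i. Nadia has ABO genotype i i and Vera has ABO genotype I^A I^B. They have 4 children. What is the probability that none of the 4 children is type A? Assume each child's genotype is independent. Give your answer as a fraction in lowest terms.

ABO cross i i × I^A I^B → 1/2 A, 1/2 B.
So P(type A) = 1/2 per child.
P(not type A) = 1/2 for one child; (1/2)^4 = 1/16.

1/16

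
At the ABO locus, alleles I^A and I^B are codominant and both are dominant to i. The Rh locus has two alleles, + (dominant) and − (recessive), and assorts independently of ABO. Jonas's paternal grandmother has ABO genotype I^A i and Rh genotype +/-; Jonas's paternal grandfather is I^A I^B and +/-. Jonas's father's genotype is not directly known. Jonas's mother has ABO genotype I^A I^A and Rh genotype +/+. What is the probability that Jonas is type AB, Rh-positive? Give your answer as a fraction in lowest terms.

Jonas's father's ABO genotype from I^A i × I^A I^B: 1/4 I^A I^A, 1/4 I^A I^B, 1/4 I^A i, 1/4 I^B i.
Crossing each possibility with the mother I^A I^A and summing P(type AB): 1/4·0 + 1/4·1/2 + 1/4·0 + 1/4·1/2 = 1/4.
Similarly for Rh via the father's Rh distribution: P(Rh+) = 1.
Independent loci: 1/4 × 1 = 1/4.

1/4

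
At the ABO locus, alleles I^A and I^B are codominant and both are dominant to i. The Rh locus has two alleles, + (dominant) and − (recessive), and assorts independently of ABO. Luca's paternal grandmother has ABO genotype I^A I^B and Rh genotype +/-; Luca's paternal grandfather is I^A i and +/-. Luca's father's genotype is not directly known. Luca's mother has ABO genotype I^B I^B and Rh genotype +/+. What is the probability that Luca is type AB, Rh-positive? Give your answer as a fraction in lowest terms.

Luca's father's ABO genotype from I^A I^B × I^A i: 1/4 I^A I^A, 1/4 I^A I^B, 1/4 I^A i, 1/4 I^B i.
Crossing each possibility with the mother I^B I^B and summing P(type AB): 1/4·1 + 1/4·1/2 + 1/4·1/2 + 1/4·0 = 1/2.
Similarly for Rh via the father's Rh distribution: P(Rh+) = 1.
Independent loci: 1/2 × 1 = 1/2.

1/2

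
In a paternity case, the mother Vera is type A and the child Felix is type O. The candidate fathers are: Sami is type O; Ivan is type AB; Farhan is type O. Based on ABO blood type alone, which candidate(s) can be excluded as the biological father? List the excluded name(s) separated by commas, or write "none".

Ivan

A candidate is excluded only if no genotype consistent with his phenotype could produce a type O child with a type A mother.
Ivan (type AB): no genotype consistent with that phenotype can produce a type-O child with a type-A mother.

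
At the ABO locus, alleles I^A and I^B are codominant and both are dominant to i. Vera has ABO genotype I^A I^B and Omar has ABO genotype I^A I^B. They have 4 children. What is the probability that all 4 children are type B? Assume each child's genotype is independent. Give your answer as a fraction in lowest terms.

1/256

ABO cross I^A I^B × I^A I^B → 1/4 A, 1/4 B, 1/2 AB.
So P(type B) = 1/4 per child.
All 4 independent: (1/4)^4 = 1/256.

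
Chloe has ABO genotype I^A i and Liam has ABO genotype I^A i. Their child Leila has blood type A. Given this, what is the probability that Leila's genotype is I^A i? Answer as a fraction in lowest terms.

2/3

Cross I^A i × I^A i → 1/4 I^A I^A, 1/2 I^A i, 1/4 i i.
Type-A genotypes among offspring: I^A I^A (1/4), I^A i (1/2); total 3/4.
P(I^A i | type A) = (1/2) / (3/4) = 2/3.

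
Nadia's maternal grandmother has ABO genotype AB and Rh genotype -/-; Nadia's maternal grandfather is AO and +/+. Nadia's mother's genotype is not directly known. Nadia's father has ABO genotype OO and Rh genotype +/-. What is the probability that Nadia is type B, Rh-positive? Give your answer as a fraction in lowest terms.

Nadia's mother's ABO genotype from AB × AO: 1/4 AA, 1/4 AB, 1/4 AO, 1/4 BO.
Crossing each possibility with the father OO and summing P(type B): 1/4·0 + 1/4·1/2 + 1/4·0 + 1/4·1/2 = 1/4.
Similarly for Rh via the mother's Rh distribution: P(Rh+) = 3/4.
Independent loci: 1/4 × 3/4 = 3/16.

3/16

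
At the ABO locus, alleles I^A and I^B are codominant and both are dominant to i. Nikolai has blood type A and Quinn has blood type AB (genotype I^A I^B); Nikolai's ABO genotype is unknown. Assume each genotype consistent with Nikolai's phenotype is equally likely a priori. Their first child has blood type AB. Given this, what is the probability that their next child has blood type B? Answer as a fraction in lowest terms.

Possible genotypes: Nikolai ∈ {I^A I^A, I^A i}; Quinn ∈ {I^A I^B}.
Weight each parental genotype pair by prior × P(type-AB child):
  I^A I^A × I^A I^B: posterior weight 2/3; P(next child type B) = 0.
  I^A i × I^A I^B: posterior weight 1/3; P(next child type B) = 1/4.
Weighted sum = 1/12.

1/12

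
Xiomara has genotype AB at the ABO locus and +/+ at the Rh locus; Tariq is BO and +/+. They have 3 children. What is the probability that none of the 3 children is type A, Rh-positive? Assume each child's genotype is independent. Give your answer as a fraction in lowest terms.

27/64

ABO cross AB × BO → 1/4 A, 1/2 B, 1/4 AB.
Rh cross +/+ × +/+ → 1 Rh+; so P(type A, Rh-positive) = 1/4 × 1 = 1/4 per child.
P(not type A, Rh-positive) = 3/4 for one child; (3/4)^3 = 27/64.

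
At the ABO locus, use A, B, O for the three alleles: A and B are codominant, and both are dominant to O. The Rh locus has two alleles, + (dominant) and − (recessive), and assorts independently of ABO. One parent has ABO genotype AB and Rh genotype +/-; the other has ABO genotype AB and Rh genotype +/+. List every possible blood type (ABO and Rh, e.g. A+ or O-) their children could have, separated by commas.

Gametes from AB × AB give offspring ABO genotypes AA, AB, BB, i.e. phenotypes A, B, AB.
Rh cross +/- × +/+ → phenotypes Rh+.
Combining independently: A+, B+, AB+.

A+, B+, AB+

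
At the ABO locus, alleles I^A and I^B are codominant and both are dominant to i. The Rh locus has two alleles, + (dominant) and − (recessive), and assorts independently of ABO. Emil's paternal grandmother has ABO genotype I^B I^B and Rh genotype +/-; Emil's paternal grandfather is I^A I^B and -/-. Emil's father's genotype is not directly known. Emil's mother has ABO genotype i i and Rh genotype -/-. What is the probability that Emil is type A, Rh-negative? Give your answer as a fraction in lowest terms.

3/16

Emil's father's ABO genotype from I^B I^B × I^A I^B: 1/2 I^A I^B, 1/2 I^B I^B.
Crossing each possibility with the mother i i and summing P(type A): 1/2·1/2 + 1/2·0 = 1/4.
Similarly for Rh via the father's Rh distribution: P(Rh-) = 3/4.
Independent loci: 1/4 × 3/4 = 3/16.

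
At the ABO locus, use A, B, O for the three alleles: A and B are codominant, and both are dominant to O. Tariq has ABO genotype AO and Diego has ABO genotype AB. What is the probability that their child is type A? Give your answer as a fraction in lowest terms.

1/2

ABO cross AO × AB → offspring phenotypes: 1/2 A, 1/4 B, 1/4 AB.
So P(type A) = 1/2.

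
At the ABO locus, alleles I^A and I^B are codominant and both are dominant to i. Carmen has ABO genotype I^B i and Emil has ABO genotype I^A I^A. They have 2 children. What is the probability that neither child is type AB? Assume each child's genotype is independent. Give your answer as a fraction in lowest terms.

ABO cross I^B i × I^A I^A → 1/2 A, 1/2 AB.
So P(type AB) = 1/2 per child.
P(not type AB) = 1/2 for one child; (1/2)^2 = 1/4.

1/4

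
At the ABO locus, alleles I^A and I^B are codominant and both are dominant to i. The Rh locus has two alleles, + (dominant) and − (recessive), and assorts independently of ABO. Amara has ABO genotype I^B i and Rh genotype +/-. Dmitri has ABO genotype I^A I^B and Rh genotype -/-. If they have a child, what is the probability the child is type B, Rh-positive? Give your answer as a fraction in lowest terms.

ABO cross I^B i × I^A I^B → offspring phenotypes: 1/4 A, 1/2 B, 1/4 AB.
Rh cross +/- × -/- → 1/2 Rh+, 1/2 Rh-.
Independent loci: P(type B, Rh-positive) = 1/2 × 1/2 = 1/4.

1/4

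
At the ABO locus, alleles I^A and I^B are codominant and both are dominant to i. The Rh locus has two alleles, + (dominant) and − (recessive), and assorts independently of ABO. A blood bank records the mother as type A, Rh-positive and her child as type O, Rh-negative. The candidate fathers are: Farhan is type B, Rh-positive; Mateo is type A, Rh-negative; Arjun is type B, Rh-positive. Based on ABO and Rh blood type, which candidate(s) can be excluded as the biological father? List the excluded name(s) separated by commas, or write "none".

A candidate is excluded only if no genotype consistent with his phenotype could produce a type O, Rh-negative child with a type A, Rh-positive mother.
Every candidate has at least one consistent genotype combination, so none can be excluded.

none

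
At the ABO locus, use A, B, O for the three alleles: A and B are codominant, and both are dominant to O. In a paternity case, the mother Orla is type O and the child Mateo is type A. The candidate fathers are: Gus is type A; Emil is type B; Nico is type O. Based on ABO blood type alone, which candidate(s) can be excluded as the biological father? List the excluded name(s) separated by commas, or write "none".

A candidate is excluded only if no genotype consistent with his phenotype could produce a type A child with a type O mother.
Emil (type B): no genotype consistent with that phenotype can produce a type-A child with a type-O mother.
Nico (type O): no genotype consistent with that phenotype can produce a type-A child with a type-O mother.

Emil, Nico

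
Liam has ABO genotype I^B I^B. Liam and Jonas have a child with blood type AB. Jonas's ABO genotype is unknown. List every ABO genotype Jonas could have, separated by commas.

For each candidate genotype of Jonas, check whether crossing it with I^B I^B can produce every observed child phenotype.
  I^A I^A → possible child types {AB} ✓
  I^A I^B → possible child types {B, AB} ✓
  I^A i → possible child types {B, AB} ✓
  I^B I^B → possible child types {B} ✗
  I^B i → possible child types {B} ✗
  i i → possible child types {B} ✗

I^A I^A, I^A I^B, I^A i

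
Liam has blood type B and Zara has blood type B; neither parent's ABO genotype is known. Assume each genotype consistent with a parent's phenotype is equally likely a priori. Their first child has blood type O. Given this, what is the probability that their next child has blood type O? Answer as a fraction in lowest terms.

1/4

Possible genotypes: Liam ∈ {I^B I^B, I^B i}; Zara ∈ {I^B I^B, I^B i}.
Weight each parental genotype pair by prior × P(type-O child):
  I^B i × I^B i: posterior weight 1; P(next child type O) = 1/4.
Weighted sum = 1/4.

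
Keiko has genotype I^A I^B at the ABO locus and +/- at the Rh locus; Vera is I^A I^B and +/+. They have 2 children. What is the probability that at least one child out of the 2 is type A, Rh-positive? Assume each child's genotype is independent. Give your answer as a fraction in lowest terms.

ABO cross I^A I^B × I^A I^B → 1/4 A, 1/4 B, 1/2 AB.
Rh cross +/- × +/+ → 1 Rh+; so P(type A, Rh-positive) = 1/4 × 1 = 1/4 per child.
P(none) = (3/4)^2 = 9/16; P(at least one) = 1 − 9/16 = 7/16.

7/16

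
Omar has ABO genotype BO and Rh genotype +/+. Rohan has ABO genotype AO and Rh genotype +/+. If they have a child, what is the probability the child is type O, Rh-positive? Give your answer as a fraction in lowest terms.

ABO cross BO × AO → offspring phenotypes: 1/4 O, 1/4 A, 1/4 B, 1/4 AB.
Rh cross +/+ × +/+ → 1 Rh+.
Independent loci: P(type O, Rh-positive) = 1/4 × 1 = 1/4.

1/4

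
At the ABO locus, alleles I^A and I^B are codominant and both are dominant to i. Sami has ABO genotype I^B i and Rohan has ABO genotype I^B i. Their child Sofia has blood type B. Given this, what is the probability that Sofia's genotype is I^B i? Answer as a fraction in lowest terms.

2/3

Cross I^B i × I^B i → 1/4 I^B I^B, 1/2 I^B i, 1/4 i i.
Type-B genotypes among offspring: I^B I^B (1/4), I^B i (1/2); total 3/4.
P(I^B i | type B) = (1/2) / (3/4) = 2/3.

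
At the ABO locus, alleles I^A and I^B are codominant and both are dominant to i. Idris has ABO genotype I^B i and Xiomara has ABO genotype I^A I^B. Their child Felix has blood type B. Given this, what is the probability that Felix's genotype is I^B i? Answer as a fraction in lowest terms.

1/2

Cross I^B i × I^A I^B → 1/4 I^A I^B, 1/4 I^A i, 1/4 I^B I^B, 1/4 I^B i.
Type-B genotypes among offspring: I^B I^B (1/4), I^B i (1/4); total 1/2.
P(I^B i | type B) = (1/4) / (1/2) = 1/2.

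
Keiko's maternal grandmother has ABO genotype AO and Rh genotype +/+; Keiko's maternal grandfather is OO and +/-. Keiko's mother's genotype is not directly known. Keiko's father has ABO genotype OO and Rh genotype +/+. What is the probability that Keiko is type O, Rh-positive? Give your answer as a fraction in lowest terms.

3/4

Keiko's mother's ABO genotype from AO × OO: 1/2 AO, 1/2 OO.
Crossing each possibility with the father OO and summing P(type O): 1/2·1/2 + 1/2·1 = 3/4.
Similarly for Rh via the mother's Rh distribution: P(Rh+) = 1.
Independent loci: 3/4 × 1 = 3/4.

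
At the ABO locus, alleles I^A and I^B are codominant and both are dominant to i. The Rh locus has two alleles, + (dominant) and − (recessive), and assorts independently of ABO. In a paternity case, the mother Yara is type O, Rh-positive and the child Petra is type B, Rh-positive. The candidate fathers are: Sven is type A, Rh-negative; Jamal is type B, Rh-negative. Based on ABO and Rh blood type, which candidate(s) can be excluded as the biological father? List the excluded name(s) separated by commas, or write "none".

Sven

A candidate is excluded only if no genotype consistent with his phenotype could produce a type B, Rh-positive child with a type O, Rh-positive mother.
Sven (type A, Rh-): no genotype consistent with that phenotype can produce a type-B Rh+ child with a type-O mother.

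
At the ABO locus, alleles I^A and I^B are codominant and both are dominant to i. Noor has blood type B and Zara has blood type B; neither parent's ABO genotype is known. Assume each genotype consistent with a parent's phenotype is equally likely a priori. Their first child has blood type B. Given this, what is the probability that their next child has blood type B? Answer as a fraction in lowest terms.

Possible genotypes: Noor ∈ {I^B I^B, I^B i}; Zara ∈ {I^B I^B, I^B i}.
Weight each parental genotype pair by prior × P(type-B child):
  I^B I^B × I^B I^B: posterior weight 4/15; P(next child type B) = 1.
  I^B I^B × I^B i: posterior weight 4/15; P(next child type B) = 1.
  I^B i × I^B I^B: posterior weight 4/15; P(next child type B) = 1.
  I^B i × I^B i: posterior weight 1/5; P(next child type B) = 3/4.
Weighted sum = 19/20.

19/20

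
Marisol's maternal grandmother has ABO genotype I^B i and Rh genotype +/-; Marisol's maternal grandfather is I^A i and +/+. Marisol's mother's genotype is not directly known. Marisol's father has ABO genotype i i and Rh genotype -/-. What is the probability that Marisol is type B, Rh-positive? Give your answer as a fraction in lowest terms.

3/16

Marisol's mother's ABO genotype from I^B i × I^A i: 1/4 I^A I^B, 1/4 I^A i, 1/4 I^B i, 1/4 i i.
Crossing each possibility with the father i i and summing P(type B): 1/4·1/2 + 1/4·0 + 1/4·1/2 + 1/4·0 = 1/4.
Similarly for Rh via the mother's Rh distribution: P(Rh+) = 3/4.
Independent loci: 1/4 × 3/4 = 3/16.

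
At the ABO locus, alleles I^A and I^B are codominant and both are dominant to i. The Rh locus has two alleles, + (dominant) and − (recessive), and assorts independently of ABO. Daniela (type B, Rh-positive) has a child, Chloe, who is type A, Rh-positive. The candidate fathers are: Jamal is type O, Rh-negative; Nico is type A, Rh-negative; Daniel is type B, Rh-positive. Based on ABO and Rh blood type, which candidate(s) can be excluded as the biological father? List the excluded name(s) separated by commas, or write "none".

A candidate is excluded only if no genotype consistent with his phenotype could produce a type A, Rh-positive child with a type B, Rh-positive mother.
Jamal (type O, Rh-): no genotype consistent with that phenotype can produce a type-A Rh+ child with a type-B mother.
Daniel (type B, Rh+): no genotype consistent with that phenotype can produce a type-A Rh+ child with a type-B mother.

Jamal, Daniel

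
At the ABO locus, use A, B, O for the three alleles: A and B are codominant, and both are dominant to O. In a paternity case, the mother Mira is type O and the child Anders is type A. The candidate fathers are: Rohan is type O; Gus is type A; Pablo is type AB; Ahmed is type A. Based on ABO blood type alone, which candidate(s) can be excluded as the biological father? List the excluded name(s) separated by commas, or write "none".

Rohan

A candidate is excluded only if no genotype consistent with his phenotype could produce a type A child with a type O mother.
Rohan (type O): no genotype consistent with that phenotype can produce a type-A child with a type-O mother.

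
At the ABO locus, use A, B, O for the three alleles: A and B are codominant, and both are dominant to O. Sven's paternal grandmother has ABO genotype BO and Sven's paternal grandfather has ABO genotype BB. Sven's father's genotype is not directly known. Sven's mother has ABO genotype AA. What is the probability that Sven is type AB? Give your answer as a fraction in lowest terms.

Sven's father's ABO genotype from BO × BB: 1/2 BB, 1/2 BO.
Crossing each possibility with the mother AA and summing P(type AB): 1/2·1 + 1/2·1/2 = 3/4.

3/4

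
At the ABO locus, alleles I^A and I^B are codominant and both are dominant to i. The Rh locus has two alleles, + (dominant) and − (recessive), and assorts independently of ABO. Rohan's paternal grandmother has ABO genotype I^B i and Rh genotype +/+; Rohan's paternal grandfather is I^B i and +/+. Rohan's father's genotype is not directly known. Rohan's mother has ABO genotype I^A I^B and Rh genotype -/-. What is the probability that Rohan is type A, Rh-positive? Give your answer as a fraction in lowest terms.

1/4

Rohan's father's ABO genotype from I^B i × I^B i: 1/4 I^B I^B, 1/2 I^B i, 1/4 i i.
Crossing each possibility with the mother I^A I^B and summing P(type A): 1/4·0 + 1/2·1/4 + 1/4·1/2 = 1/4.
Similarly for Rh via the father's Rh distribution: P(Rh+) = 1.
Independent loci: 1/4 × 1 = 1/4.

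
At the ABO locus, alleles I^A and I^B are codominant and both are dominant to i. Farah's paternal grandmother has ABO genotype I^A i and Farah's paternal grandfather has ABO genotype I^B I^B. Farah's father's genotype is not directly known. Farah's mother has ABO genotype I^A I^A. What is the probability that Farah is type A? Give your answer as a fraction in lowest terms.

1/2

Farah's father's ABO genotype from I^A i × I^B I^B: 1/2 I^A I^B, 1/2 I^B i.
Crossing each possibility with the mother I^A I^A and summing P(type A): 1/2·1/2 + 1/2·1/2 = 1/2.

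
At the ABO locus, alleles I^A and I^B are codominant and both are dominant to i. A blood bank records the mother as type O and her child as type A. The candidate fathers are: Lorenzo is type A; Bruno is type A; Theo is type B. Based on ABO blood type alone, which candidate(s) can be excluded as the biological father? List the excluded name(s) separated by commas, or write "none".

A candidate is excluded only if no genotype consistent with his phenotype could produce a type A child with a type O mother.
Theo (type B): no genotype consistent with that phenotype can produce a type-A child with a type-O mother.

Theo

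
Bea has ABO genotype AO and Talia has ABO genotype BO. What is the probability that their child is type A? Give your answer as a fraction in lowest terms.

ABO cross AO × BO → offspring phenotypes: 1/4 O, 1/4 A, 1/4 B, 1/4 AB.
So P(type A) = 1/4.

1/4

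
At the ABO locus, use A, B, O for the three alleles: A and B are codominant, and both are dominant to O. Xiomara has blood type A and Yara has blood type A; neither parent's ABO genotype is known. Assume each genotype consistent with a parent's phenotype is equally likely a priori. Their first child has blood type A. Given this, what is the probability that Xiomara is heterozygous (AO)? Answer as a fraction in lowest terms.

7/15

Possible genotypes: Xiomara ∈ {AA, AO}; Yara ∈ {AA, AO}.
Weight each parental genotype pair by prior × P(type-A child):
  AA × AA: posterior weight 4/15.
  AA × AO: posterior weight 4/15.
  AO × AA: posterior weight 4/15.
  AO × AO: posterior weight 1/5.
Sum the posterior weight over pairs where Xiomara is AO: 7/15.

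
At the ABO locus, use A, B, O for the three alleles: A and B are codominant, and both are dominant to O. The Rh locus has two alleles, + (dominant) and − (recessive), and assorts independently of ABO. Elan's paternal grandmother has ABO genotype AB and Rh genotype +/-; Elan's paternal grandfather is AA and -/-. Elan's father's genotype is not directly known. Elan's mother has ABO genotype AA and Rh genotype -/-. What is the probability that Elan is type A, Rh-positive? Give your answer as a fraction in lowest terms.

Elan's father's ABO genotype from AB × AA: 1/2 AA, 1/2 AB.
Crossing each possibility with the mother AA and summing P(type A): 1/2·1 + 1/2·1/2 = 3/4.
Similarly for Rh via the father's Rh distribution: P(Rh+) = 1/4.
Independent loci: 3/4 × 1/4 = 3/16.

3/16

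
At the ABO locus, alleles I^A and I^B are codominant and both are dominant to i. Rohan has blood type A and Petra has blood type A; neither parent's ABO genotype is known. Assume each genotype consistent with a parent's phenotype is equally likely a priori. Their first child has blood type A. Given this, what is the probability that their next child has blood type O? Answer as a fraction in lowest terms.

1/20

Possible genotypes: Rohan ∈ {I^A I^A, I^A i}; Petra ∈ {I^A I^A, I^A i}.
Weight each parental genotype pair by prior × P(type-A child):
  I^A I^A × I^A I^A: posterior weight 4/15; P(next child type O) = 0.
  I^A I^A × I^A i: posterior weight 4/15; P(next child type O) = 0.
  I^A i × I^A I^A: posterior weight 4/15; P(next child type O) = 0.
  I^A i × I^A i: posterior weight 1/5; P(next child type O) = 1/4.
Weighted sum = 1/20.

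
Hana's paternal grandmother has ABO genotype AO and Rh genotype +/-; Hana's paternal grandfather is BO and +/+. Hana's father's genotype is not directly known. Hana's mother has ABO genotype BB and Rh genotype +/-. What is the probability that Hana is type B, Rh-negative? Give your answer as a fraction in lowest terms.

Hana's father's ABO genotype from AO × BO: 1/4 AB, 1/4 AO, 1/4 BO, 1/4 OO.
Crossing each possibility with the mother BB and summing P(type B): 1/4·1/2 + 1/4·1/2 + 1/4·1 + 1/4·1 = 3/4.
Similarly for Rh via the father's Rh distribution: P(Rh-) = 1/8.
Independent loci: 3/4 × 1/8 = 3/32.

3/32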